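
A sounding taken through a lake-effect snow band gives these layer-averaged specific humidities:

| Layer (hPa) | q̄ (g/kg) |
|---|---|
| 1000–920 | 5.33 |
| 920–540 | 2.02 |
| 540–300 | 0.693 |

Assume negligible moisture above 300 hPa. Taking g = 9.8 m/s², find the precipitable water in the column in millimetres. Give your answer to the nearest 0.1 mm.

PW ≈ 13.9 mm

Precipitable water is the column-integrated vapour mass per unit area: PW = (1/g) Σ q̄ Δp, with q in kg/kg and Δp in Pa (1 kg/m² of water = 1 mm).
Layer 1000–920 hPa: Δp = 80 hPa = 8000 Pa, q̄ = 0.00533 kg/kg → 0.00533 × 8000 / 9.8 = 4.35 mm
Layer 920–540 hPa: Δp = 380 hPa = 38000 Pa, q̄ = 0.00202 kg/kg → 0.00202 × 38000 / 9.8 = 7.83 mm
Layer 540–300 hPa: Δp = 240 hPa = 24000 Pa, q̄ = 0.000693 kg/kg → 0.000693 × 24000 / 9.8 = 1.70 mm
PW = 4.35 + 7.83 + 1.70 = 13.88 ≈ 13.9 mm.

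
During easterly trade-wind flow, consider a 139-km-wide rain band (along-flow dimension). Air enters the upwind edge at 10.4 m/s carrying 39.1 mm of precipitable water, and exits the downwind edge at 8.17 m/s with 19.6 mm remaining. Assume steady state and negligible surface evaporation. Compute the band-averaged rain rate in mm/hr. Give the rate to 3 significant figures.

R ≈ 6.38 mm/hr

Column moisture flux per unit crosswind length is F = V × PW.
Inflow: F_in = 10.4 × 39.1 = 406.64 mm·m/s
Outflow: F_out = 8.17 × 19.6 = 160.132 mm·m/s
Steady-state rate R = (F_in − F_out)/L = (406.64 − 160.132) / 139000 m = 1.773e-03 mm/s.
R = 1.773e-03 × 3600 = 6.38 mm/hr.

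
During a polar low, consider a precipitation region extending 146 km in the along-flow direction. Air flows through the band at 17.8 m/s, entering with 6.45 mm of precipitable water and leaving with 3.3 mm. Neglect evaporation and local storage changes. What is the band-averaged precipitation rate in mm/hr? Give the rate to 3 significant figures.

R ≈ 1.38 mm/hr

Column moisture flux per unit crosswind length is F = V × PW.
Inflow: F_in = 17.8 × 6.45 = 114.81 mm·m/s
Outflow: F_out = 17.8 × 3.3 = 58.74 mm·m/s
Steady-state rate R = (F_in − F_out)/L = (114.81 − 58.74) / 146000 m = 3.840e-04 mm/s.
R = 3.840e-04 × 3600 = 1.38 mm/hr.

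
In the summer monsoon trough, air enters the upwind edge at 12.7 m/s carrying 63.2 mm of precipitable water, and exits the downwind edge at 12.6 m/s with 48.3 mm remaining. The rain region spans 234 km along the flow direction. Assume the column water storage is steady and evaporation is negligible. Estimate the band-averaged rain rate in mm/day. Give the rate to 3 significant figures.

R ≈ 71.7 mm/day

Column moisture flux per unit crosswind length is F = V × PW.
Inflow: F_in = 12.7 × 63.2 = 802.64 mm·m/s
Outflow: F_out = 12.6 × 48.3 = 608.58 mm·m/s
Steady-state rate R = (F_in − F_out)/L = (802.64 − 608.58) / 234000 m = 8.293e-04 mm/s.
R = 8.293e-04 × 3600 × 24 = 71.7 mm/day.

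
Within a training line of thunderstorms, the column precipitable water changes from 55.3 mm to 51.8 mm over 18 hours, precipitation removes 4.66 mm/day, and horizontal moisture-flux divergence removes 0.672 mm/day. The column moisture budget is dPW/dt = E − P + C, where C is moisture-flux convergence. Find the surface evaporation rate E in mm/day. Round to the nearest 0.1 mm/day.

dPW/dt = (51.8 − 55.3) mm / (18/24 day) = -4.667 mm/day.
E = dPW/dt + P − C = (-4.667) + 4.66 − (-0.672) = 0.7 mm/day.

E ≈ 0.7 mm/day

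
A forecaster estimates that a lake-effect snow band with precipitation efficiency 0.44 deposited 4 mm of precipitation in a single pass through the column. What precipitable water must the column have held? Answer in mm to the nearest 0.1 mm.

PW ≈ 9.1 mm

PW = precipitation / ε = 4 / 0.44 = 9.1 mm.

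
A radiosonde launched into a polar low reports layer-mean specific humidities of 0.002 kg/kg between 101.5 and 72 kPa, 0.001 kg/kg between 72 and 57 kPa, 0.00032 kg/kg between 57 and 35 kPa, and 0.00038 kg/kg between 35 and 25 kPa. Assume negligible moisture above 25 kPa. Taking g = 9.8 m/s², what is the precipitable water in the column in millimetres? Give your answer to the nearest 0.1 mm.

PW ≈ 8.7 mm

Precipitable water is the column-integrated vapour mass per unit area: PW = (1/g) Σ q̄ Δp, with q in kg/kg and Δp in Pa (1 kg/m² of water = 1 mm).
Layer 101.5–72 kPa: Δp = 295 hPa = 29500 Pa, q̄ = 0.002 kg/kg → 0.002 × 29500 / 9.8 = 6.02 mm
Layer 72–57 kPa: Δp = 150 hPa = 15000 Pa, q̄ = 0.001 kg/kg → 0.001 × 15000 / 9.8 = 1.53 mm
Layer 57–35 kPa: Δp = 220 hPa = 22000 Pa, q̄ = 0.00032 kg/kg → 0.00032 × 22000 / 9.8 = 0.72 mm
Layer 35–25 kPa: Δp = 100 hPa = 10000 Pa, q̄ = 0.00038 kg/kg → 0.00038 × 10000 / 9.8 = 0.39 mm
PW = 6.02 + 1.53 + 0.72 + 0.39 = 8.66 ≈ 8.7 mm.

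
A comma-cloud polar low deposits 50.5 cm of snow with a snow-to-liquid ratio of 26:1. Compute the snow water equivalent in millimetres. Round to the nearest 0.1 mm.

SWE ≈ 19.4 mm

SWE = snow depth / ratio = 50.5 cm / 26 = 1.942 cm = 19.4 mm.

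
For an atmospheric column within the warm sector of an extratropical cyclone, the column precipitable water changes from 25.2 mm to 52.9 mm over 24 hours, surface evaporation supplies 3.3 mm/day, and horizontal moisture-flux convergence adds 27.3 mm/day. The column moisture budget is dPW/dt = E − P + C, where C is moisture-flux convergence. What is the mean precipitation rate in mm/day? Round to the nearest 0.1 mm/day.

dPW/dt = (52.9 − 25.2) mm / (24/24 day) = +27.700 mm/day.
P = E + C − dPW/dt = 3.3 + (27.3) − (+27.700) = 2.9 mm/day.

P ≈ 2.9 mm/day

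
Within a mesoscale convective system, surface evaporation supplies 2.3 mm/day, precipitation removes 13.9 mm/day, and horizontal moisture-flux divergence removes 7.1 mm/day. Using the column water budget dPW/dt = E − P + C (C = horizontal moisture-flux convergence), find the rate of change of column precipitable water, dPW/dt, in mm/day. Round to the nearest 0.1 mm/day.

dPW/dt ≈ -18.7 mm/day

dPW/dt = E − P + C = 2.3 − 13.9 + (-7.1) = -18.7 mm/day.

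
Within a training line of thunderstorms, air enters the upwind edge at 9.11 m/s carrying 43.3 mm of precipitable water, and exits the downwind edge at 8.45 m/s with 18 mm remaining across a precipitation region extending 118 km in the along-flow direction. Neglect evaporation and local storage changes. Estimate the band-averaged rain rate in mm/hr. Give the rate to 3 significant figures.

R ≈ 7.39 mm/hr

Column moisture flux per unit crosswind length is F = V × PW.
Inflow: F_in = 9.11 × 43.3 = 394.463 mm·m/s
Outflow: F_out = 8.45 × 18 = 152.1 mm·m/s
Steady-state rate R = (F_in − F_out)/L = (394.463 − 152.1) / 118000 m = 2.054e-03 mm/s.
R = 2.054e-03 × 3600 = 7.39 mm/hr.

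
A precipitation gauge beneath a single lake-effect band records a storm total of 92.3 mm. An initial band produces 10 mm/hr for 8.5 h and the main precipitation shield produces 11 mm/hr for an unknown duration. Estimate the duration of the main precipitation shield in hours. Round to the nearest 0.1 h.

Known phases: 10 × 8.5 = 85 mm.
Remaining depth = 92.3 − 85 = 7.3 mm.
Duration = 7.3 / 11 = 0.7 h.

duration ≈ 0.7 h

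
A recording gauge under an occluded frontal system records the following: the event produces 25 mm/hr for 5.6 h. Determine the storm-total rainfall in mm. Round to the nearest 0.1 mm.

total ≈ 140.0 mm

Total = Σ Rᵢ Δtᵢ = 25 × 5.6
      = 140 = 140.0 mm.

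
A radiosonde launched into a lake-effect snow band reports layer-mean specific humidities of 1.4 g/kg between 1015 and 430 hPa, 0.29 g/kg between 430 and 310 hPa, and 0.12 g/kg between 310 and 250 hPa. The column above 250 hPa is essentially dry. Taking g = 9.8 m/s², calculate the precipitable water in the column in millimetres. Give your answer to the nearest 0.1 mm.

PW ≈ 8.8 mm

Precipitable water is the column-integrated vapour mass per unit area: PW = (1/g) Σ q̄ Δp, with q in kg/kg and Δp in Pa (1 kg/m² of water = 1 mm).
Layer 1015–430 hPa: Δp = 585 hPa = 58500 Pa, q̄ = 0.0014 kg/kg → 0.0014 × 58500 / 9.8 = 8.36 mm
Layer 430–310 hPa: Δp = 120 hPa = 12000 Pa, q̄ = 0.00029 kg/kg → 0.00029 × 12000 / 9.8 = 0.36 mm
Layer 310–250 hPa: Δp = 60 hPa = 6000 Pa, q̄ = 0.00012 kg/kg → 0.00012 × 6000 / 9.8 = 0.07 mm
PW = 8.36 + 0.36 + 0.07 = 8.79 ≈ 8.8 mm.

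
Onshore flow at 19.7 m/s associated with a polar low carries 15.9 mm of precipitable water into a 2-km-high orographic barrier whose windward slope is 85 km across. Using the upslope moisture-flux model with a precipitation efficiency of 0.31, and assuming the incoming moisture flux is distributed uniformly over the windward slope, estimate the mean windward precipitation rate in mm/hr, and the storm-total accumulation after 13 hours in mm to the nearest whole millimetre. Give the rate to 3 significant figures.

Incoming column moisture flux per unit ridge length: F = V × PW = 19.7 × 15.9 = 313.23 mm·m/s.
Spread over the 85 km slope with efficiency ε = 0.31: R = ε·F/W = 0.31 × 313.23 / 85000 m = 1.142e-03 mm/s.
R = 1.142e-03 × 3600 = 4.11 mm/hr.
Over 13 h: total = 4.11 × 13 = 53.43 ≈ 53 mm.

R ≈ 4.11 mm/hr; total ≈ 53 mm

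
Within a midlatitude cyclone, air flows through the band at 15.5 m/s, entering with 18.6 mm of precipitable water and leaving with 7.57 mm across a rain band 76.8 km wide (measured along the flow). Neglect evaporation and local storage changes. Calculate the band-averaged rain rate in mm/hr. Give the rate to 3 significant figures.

R ≈ 8.01 mm/hr

Column moisture flux per unit crosswind length is F = V × PW.
Inflow: F_in = 15.5 × 18.6 = 288.3 mm·m/s
Outflow: F_out = 15.5 × 7.57 = 117.335 mm·m/s
Steady-state rate R = (F_in − F_out)/L = (288.3 − 117.335) / 76800 m = 2.226e-03 mm/s.
R = 2.226e-03 × 3600 = 8.01 mm/hr.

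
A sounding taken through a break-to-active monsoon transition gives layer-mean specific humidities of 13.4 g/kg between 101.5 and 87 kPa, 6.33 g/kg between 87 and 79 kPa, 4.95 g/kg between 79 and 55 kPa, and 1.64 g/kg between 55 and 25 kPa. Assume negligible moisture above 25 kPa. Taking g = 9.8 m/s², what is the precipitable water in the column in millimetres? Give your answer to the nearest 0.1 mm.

Precipitable water is the column-integrated vapour mass per unit area: PW = (1/g) Σ q̄ Δp, with q in kg/kg and Δp in Pa (1 kg/m² of water = 1 mm).
Layer 101.5–87 kPa: Δp = 145 hPa = 14500 Pa, q̄ = 0.0134 kg/kg → 0.0134 × 14500 / 9.8 = 19.83 mm
Layer 87–79 kPa: Δp = 80 hPa = 8000 Pa, q̄ = 0.00633 kg/kg → 0.00633 × 8000 / 9.8 = 5.17 mm
Layer 79–55 kPa: Δp = 240 hPa = 24000 Pa, q̄ = 0.00495 kg/kg → 0.00495 × 24000 / 9.8 = 12.12 mm
Layer 55–25 kPa: Δp = 300 hPa = 30000 Pa, q̄ = 0.00164 kg/kg → 0.00164 × 30000 / 9.8 = 5.02 mm
PW = 19.83 + 5.17 + 12.12 + 5.02 = 42.14 ≈ 42.1 mm.

PW ≈ 42.1 mm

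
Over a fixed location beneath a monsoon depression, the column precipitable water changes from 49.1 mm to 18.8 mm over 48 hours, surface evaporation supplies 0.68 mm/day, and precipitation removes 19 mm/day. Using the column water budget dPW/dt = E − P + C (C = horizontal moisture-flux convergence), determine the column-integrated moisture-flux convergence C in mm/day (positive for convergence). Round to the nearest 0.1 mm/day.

dPW/dt = (18.8 − 49.1) mm / (48/24 day) = -15.150 mm/day.
C = dPW/dt − E + P = (-15.150) − 0.68 + 19 = 3.2 mm/day.

C ≈ 3.2 mm/day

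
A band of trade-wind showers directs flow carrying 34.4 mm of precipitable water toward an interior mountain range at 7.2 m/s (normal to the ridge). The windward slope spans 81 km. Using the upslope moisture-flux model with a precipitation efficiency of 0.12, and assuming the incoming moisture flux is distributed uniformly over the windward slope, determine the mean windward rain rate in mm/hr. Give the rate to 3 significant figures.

R ≈ 1.32 mm/hr

Incoming column moisture flux per unit ridge length: F = V × PW = 7.2 × 34.4 = 247.68 mm·m/s.
Spread over the 81 km slope with efficiency ε = 0.12: R = ε·F/W = 0.12 × 247.68 / 81000 m = 3.669e-04 mm/s.
R = 3.669e-04 × 3600 = 1.32 mm/hr.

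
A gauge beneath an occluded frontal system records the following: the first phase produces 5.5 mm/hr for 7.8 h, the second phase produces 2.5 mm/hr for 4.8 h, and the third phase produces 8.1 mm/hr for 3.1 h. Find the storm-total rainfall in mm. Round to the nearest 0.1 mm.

Total = Σ Rᵢ Δtᵢ = 5.5 × 7.8 + 2.5 × 4.8 + 8.1 × 3.1
      = 42.9 + 12 + 25.11 = 80.0 mm.

total ≈ 80.0 mm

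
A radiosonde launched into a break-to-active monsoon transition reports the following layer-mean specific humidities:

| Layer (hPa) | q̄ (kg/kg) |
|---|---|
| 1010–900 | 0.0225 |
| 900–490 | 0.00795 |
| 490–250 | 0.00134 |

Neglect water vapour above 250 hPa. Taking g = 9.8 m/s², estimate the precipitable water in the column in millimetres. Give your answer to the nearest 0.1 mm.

PW ≈ 61.8 mm

Precipitable water is the column-integrated vapour mass per unit area: PW = (1/g) Σ q̄ Δp, with q in kg/kg and Δp in Pa (1 kg/m² of water = 1 mm).
Layer 1010–900 hPa: Δp = 110 hPa = 11000 Pa, q̄ = 0.0225 kg/kg → 0.0225 × 11000 / 9.8 = 25.26 mm
Layer 900–490 hPa: Δp = 410 hPa = 41000 Pa, q̄ = 0.00795 kg/kg → 0.00795 × 41000 / 9.8 = 33.26 mm
Layer 490–250 hPa: Δp = 240 hPa = 24000 Pa, q̄ = 0.00134 kg/kg → 0.00134 × 24000 / 9.8 = 3.28 mm
PW = 25.26 + 33.26 + 3.28 = 61.80 ≈ 61.8 mm.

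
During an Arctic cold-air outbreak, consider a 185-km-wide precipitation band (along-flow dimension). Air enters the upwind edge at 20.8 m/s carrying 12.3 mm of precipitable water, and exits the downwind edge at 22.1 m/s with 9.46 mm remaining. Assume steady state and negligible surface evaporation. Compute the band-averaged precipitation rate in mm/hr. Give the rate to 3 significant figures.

Column moisture flux per unit crosswind length is F = V × PW.
Inflow: F_in = 20.8 × 12.3 = 255.84 mm·m/s
Outflow: F_out = 22.1 × 9.46 = 209.066 mm·m/s
Steady-state rate R = (F_in − F_out)/L = (255.84 − 209.066) / 185000 m = 2.528e-04 mm/s.
R = 2.528e-04 × 3600 = 0.910 mm/hr.

R ≈ 0.910 mm/hr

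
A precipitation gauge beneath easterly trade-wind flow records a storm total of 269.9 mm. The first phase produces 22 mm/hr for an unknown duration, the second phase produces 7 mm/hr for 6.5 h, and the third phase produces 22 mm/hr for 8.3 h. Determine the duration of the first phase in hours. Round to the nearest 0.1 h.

Known phases: 7 × 6.5 + 22 × 8.3 = 45.5 + 182.6 = 228.1 mm.
Remaining depth = 269.9 − 228.1 = 41.8 mm.
Duration = 41.8 / 22 = 1.9 h.

duration ≈ 1.9 h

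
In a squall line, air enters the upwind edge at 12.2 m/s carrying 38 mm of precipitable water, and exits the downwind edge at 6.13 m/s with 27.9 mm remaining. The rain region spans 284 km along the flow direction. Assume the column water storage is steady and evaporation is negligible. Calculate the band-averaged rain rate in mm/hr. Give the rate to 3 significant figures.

R ≈ 3.71 mm/hr

Column moisture flux per unit crosswind length is F = V × PW.
Inflow: F_in = 12.2 × 38 = 463.6 mm·m/s
Outflow: F_out = 6.13 × 27.9 = 171.027 mm·m/s
Steady-state rate R = (F_in − F_out)/L = (463.6 − 171.027) / 284000 m = 1.030e-03 mm/s.
R = 1.030e-03 × 3600 = 3.71 mm/hr.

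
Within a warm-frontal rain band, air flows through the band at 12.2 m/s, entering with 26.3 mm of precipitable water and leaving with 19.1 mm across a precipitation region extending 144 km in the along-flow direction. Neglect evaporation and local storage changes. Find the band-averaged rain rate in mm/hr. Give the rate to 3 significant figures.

Column moisture flux per unit crosswind length is F = V × PW.
Inflow: F_in = 12.2 × 26.3 = 320.86 mm·m/s
Outflow: F_out = 12.2 × 19.1 = 233.02 mm·m/s
Steady-state rate R = (F_in − F_out)/L = (320.86 − 233.02) / 144000 m = 6.100e-04 mm/s.
R = 6.100e-04 × 3600 = 2.20 mm/hr.

R ≈ 2.20 mm/hr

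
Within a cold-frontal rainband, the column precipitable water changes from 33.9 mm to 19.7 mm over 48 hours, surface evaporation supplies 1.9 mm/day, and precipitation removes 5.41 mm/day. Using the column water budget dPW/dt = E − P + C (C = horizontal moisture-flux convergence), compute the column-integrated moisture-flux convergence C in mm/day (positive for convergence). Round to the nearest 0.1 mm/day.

C ≈ -3.6 mm/day

dPW/dt = (19.7 − 33.9) mm / (48/24 day) = -7.100 mm/day.
C = dPW/dt − E + P = (-7.100) − 1.9 + 5.41 = -3.6 mm/day.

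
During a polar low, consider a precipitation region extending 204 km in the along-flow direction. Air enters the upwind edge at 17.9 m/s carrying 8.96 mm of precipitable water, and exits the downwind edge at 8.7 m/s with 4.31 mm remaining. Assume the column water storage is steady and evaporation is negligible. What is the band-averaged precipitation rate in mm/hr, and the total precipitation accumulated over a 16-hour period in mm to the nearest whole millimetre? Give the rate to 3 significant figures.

Column moisture flux per unit crosswind length is F = V × PW.
Inflow: F_in = 17.9 × 8.96 = 160.384 mm·m/s
Outflow: F_out = 8.7 × 4.31 = 37.497 mm·m/s
Steady-state rate R = (F_in − F_out)/L = (160.384 − 37.497) / 204000 m = 6.024e-04 mm/s.
R = 6.024e-04 × 3600 = 2.17 mm/hr.
Over 16 h: total = 2.17 × 16 = 34.72 ≈ 35 mm.

R ≈ 2.17 mm/hr; total ≈ 35 mm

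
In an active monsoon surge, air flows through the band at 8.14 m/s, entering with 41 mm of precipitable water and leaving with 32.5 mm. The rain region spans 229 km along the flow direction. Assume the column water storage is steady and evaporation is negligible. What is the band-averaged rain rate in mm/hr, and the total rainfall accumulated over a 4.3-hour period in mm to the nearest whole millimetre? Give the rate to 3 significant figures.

Column moisture flux per unit crosswind length is F = V × PW.
Inflow: F_in = 8.14 × 41 = 333.74 mm·m/s
Outflow: F_out = 8.14 × 32.5 = 264.55 mm·m/s
Steady-state rate R = (F_in − F_out)/L = (333.74 − 264.55) / 229000 m = 3.021e-04 mm/s.
R = 3.021e-04 × 3600 = 1.09 mm/hr.
Over 4.3 h: total = 1.09 × 4.3 = 4.687 ≈ 5 mm.

R ≈ 1.09 mm/hr; total ≈ 5 mm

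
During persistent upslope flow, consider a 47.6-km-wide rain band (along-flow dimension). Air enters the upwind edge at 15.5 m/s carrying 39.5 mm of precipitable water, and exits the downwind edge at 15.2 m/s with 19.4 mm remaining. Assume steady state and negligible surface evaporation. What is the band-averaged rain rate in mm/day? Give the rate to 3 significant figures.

Column moisture flux per unit crosswind length is F = V × PW.
Inflow: F_in = 15.5 × 39.5 = 612.25 mm·m/s
Outflow: F_out = 15.2 × 19.4 = 294.88 mm·m/s
Steady-state rate R = (F_in − F_out)/L = (612.25 − 294.88) / 47600 m = 6.667e-03 mm/s.
R = 6.667e-03 × 3600 × 24 = 576 mm/day.

R ≈ 576 mm/day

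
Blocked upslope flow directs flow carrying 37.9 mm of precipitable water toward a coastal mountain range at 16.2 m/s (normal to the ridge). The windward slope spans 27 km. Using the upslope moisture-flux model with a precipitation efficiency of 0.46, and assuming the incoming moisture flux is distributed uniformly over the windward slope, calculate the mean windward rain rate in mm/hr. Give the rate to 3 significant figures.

R ≈ 37.7 mm/hr

Incoming column moisture flux per unit ridge length: F = V × PW = 16.2 × 37.9 = 613.98 mm·m/s.
Spread over the 27 km slope with efficiency ε = 0.46: R = ε·F/W = 0.46 × 613.98 / 27000 m = 1.046e-02 mm/s.
R = 1.046e-02 × 3600 = 37.7 mm/hr.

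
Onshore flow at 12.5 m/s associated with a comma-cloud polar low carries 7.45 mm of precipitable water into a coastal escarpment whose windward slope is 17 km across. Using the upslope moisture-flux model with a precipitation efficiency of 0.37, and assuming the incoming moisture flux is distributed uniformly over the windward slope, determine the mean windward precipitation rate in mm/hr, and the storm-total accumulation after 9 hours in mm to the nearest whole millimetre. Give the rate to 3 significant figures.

Incoming column moisture flux per unit ridge length: F = V × PW = 12.5 × 7.45 = 93.125 mm·m/s.
Spread over the 17 km slope with efficiency ε = 0.37: R = ε·F/W = 0.37 × 93.125 / 17000 m = 2.027e-03 mm/s.
R = 2.027e-03 × 3600 = 7.30 mm/hr.
Over 9 h: total = 7.30 × 9 = 65.7 ≈ 66 mm.

R ≈ 7.30 mm/hr; total ≈ 66 mm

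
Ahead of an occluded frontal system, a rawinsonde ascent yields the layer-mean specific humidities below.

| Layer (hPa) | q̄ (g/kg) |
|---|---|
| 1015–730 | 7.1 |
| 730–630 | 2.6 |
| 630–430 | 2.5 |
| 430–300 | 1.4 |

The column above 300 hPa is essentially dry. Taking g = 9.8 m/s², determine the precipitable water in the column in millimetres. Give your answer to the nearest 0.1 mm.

Precipitable water is the column-integrated vapour mass per unit area: PW = (1/g) Σ q̄ Δp, with q in kg/kg and Δp in Pa (1 kg/m² of water = 1 mm).
Layer 1015–730 hPa: Δp = 285 hPa = 28500 Pa, q̄ = 0.0071 kg/kg → 0.0071 × 28500 / 9.8 = 20.65 mm
Layer 730–630 hPa: Δp = 100 hPa = 10000 Pa, q̄ = 0.0026 kg/kg → 0.0026 × 10000 / 9.8 = 2.65 mm
Layer 630–430 hPa: Δp = 200 hPa = 20000 Pa, q̄ = 0.0025 kg/kg → 0.0025 × 20000 / 9.8 = 5.10 mm
Layer 430–300 hPa: Δp = 130 hPa = 13000 Pa, q̄ = 0.0014 kg/kg → 0.0014 × 13000 / 9.8 = 1.86 mm
PW = 20.65 + 2.65 + 5.10 + 1.86 = 30.26 ≈ 30.3 mm.

PW ≈ 30.3 mm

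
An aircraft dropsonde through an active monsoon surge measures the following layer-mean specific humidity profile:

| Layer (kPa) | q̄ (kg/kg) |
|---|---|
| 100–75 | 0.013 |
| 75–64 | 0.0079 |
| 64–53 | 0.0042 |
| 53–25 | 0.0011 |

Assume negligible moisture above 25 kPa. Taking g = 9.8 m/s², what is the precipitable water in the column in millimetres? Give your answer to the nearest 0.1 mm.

PW ≈ 49.9 mm

Precipitable water is the column-integrated vapour mass per unit area: PW = (1/g) Σ q̄ Δp, with q in kg/kg and Δp in Pa (1 kg/m² of water = 1 mm).
Layer 100–75 kPa: Δp = 250 hPa = 25000 Pa, q̄ = 0.013 kg/kg → 0.013 × 25000 / 9.8 = 33.16 mm
Layer 75–64 kPa: Δp = 110 hPa = 11000 Pa, q̄ = 0.0079 kg/kg → 0.0079 × 11000 / 9.8 = 8.87 mm
Layer 64–53 kPa: Δp = 110 hPa = 11000 Pa, q̄ = 0.0042 kg/kg → 0.0042 × 11000 / 9.8 = 4.71 mm
Layer 53–25 kPa: Δp = 280 hPa = 28000 Pa, q̄ = 0.0011 kg/kg → 0.0011 × 28000 / 9.8 = 3.14 mm
PW = 33.16 + 8.87 + 4.71 + 3.14 = 49.88 ≈ 49.9 mm.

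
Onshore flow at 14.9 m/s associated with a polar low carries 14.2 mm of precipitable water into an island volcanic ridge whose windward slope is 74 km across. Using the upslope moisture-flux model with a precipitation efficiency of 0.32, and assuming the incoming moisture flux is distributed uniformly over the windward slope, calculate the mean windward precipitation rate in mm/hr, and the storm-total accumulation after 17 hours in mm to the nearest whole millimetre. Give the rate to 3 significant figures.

R ≈ 3.29 mm/hr; total ≈ 56 mm

Incoming column moisture flux per unit ridge length: F = V × PW = 14.9 × 14.2 = 211.58 mm·m/s.
Spread over the 74 km slope with efficiency ε = 0.32: R = ε·F/W = 0.32 × 211.58 / 74000 m = 9.149e-04 mm/s.
R = 9.149e-04 × 3600 = 3.29 mm/hr.
Over 17 h: total = 3.29 × 17 = 55.93 ≈ 56 mm.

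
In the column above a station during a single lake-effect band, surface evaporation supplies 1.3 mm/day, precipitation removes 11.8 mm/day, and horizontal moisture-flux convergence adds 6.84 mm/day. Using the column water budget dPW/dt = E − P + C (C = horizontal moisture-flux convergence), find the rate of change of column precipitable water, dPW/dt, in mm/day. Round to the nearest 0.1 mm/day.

dPW/dt = E − P + C = 1.3 − 11.8 + (6.84) = -3.7 mm/day.

dPW/dt ≈ -3.7 mm/day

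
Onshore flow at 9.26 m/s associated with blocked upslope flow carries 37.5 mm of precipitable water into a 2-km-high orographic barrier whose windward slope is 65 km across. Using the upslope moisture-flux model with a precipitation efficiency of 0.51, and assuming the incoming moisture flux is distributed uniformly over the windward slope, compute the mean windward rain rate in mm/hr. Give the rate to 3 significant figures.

R ≈ 9.81 mm/hr

Incoming column moisture flux per unit ridge length: F = V × PW = 9.26 × 37.5 = 347.25 mm·m/s.
Spread over the 65 km slope with efficiency ε = 0.51: R = ε·F/W = 0.51 × 347.25 / 65000 m = 2.725e-03 mm/s.
R = 2.725e-03 × 3600 = 9.81 mm/hr.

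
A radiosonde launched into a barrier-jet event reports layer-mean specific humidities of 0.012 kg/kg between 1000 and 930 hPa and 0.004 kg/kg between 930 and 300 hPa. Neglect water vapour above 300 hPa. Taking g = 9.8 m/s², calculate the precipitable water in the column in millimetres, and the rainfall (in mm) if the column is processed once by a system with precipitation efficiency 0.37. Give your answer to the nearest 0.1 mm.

Precipitable water is the column-integrated vapour mass per unit area: PW = (1/g) Σ q̄ Δp, with q in kg/kg and Δp in Pa (1 kg/m² of water = 1 mm).
Layer 1000–930 hPa: Δp = 70 hPa = 7000 Pa, q̄ = 0.012 kg/kg → 0.012 × 7000 / 9.8 = 8.57 mm
Layer 930–300 hPa: Δp = 630 hPa = 63000 Pa, q̄ = 0.004 kg/kg → 0.004 × 63000 / 9.8 = 25.71 mm
PW = 8.57 + 25.71 = 34.28 ≈ 34.3 mm.
Rainfall = ε × PW = 0.37 × 34.3 = 12.7 mm.

PW ≈ 34.3 mm; rainfall ≈ 12.7 mm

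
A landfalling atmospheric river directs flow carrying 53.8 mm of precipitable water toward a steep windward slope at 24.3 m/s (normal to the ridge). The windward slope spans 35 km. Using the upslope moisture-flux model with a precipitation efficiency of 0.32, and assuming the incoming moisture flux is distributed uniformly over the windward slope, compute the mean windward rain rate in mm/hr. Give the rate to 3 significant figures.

Incoming column moisture flux per unit ridge length: F = V × PW = 24.3 × 53.8 = 1307.34 mm·m/s.
Spread over the 35 km slope with efficiency ε = 0.32: R = ε·F/W = 0.32 × 1307.34 / 35000 m = 1.195e-02 mm/s.
R = 1.195e-02 × 3600 = 43.0 mm/hr.

R ≈ 43.0 mm/hr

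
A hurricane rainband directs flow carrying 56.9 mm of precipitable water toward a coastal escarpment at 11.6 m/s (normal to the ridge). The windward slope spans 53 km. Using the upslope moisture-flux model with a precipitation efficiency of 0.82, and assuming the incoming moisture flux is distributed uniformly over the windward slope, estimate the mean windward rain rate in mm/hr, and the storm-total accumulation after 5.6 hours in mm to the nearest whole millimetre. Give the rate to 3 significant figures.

Incoming column moisture flux per unit ridge length: F = V × PW = 11.6 × 56.9 = 660.04 mm·m/s.
Spread over the 53 km slope with efficiency ε = 0.82: R = ε·F/W = 0.82 × 660.04 / 53000 m = 1.021e-02 mm/s.
R = 1.021e-02 × 3600 = 36.8 mm/hr.
Over 5.6 h: total = 36.8 × 5.6 = 206.08 ≈ 206 mm.

R ≈ 36.8 mm/hr; total ≈ 206 mm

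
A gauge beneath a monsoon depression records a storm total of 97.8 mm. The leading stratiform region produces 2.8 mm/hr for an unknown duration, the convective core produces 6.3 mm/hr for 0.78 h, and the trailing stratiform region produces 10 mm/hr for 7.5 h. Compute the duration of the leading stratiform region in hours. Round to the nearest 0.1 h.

Known phases: 6.3 × 0.78 + 10 × 7.5 = 4.914 + 75 = 79.914 mm.
Remaining depth = 97.8 − 79.914 = 17.886 mm.
Duration = 17.886 / 2.8 = 6.4 h.

duration ≈ 6.4 h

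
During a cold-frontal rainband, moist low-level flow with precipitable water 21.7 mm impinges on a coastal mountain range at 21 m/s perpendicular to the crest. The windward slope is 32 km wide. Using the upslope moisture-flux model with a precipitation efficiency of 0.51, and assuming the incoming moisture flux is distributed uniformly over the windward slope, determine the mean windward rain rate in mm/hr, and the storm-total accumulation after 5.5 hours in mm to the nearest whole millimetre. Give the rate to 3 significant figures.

R ≈ 26.1 mm/hr; total ≈ 144 mm

Incoming column moisture flux per unit ridge length: F = V × PW = 21 × 21.7 = 455.7 mm·m/s.
Spread over the 32 km slope with efficiency ε = 0.51: R = ε·F/W = 0.51 × 455.7 / 32000 m = 7.263e-03 mm/s.
R = 7.263e-03 × 3600 = 26.1 mm/hr.
Over 5.5 h: total = 26.1 × 5.5 = 143.55 ≈ 144 mm.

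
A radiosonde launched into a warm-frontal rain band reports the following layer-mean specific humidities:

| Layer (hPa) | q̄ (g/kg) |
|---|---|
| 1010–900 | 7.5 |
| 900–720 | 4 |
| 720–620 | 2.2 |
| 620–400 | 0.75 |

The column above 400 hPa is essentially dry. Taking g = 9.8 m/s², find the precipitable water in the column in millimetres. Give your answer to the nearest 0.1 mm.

PW ≈ 19.7 mm

Precipitable water is the column-integrated vapour mass per unit area: PW = (1/g) Σ q̄ Δp, with q in kg/kg and Δp in Pa (1 kg/m² of water = 1 mm).
Layer 1010–900 hPa: Δp = 110 hPa = 11000 Pa, q̄ = 0.0075 kg/kg → 0.0075 × 11000 / 9.8 = 8.42 mm
Layer 900–720 hPa: Δp = 180 hPa = 18000 Pa, q̄ = 0.004 kg/kg → 0.004 × 18000 / 9.8 = 7.35 mm
Layer 720–620 hPa: Δp = 100 hPa = 10000 Pa, q̄ = 0.0022 kg/kg → 0.0022 × 10000 / 9.8 = 2.24 mm
Layer 620–400 hPa: Δp = 220 hPa = 22000 Pa, q̄ = 0.00075 kg/kg → 0.00075 × 22000 / 9.8 = 1.68 mm
PW = 8.42 + 7.35 + 2.24 + 1.68 = 19.69 ≈ 19.7 mm.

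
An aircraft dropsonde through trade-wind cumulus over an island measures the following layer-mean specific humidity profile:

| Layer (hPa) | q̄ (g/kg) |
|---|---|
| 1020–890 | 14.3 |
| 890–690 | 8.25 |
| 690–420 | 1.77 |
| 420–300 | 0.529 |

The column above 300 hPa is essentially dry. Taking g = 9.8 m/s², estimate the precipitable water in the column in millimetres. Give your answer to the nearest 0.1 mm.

PW ≈ 41.3 mm

Precipitable water is the column-integrated vapour mass per unit area: PW = (1/g) Σ q̄ Δp, with q in kg/kg and Δp in Pa (1 kg/m² of water = 1 mm).
Layer 1020–890 hPa: Δp = 130 hPa = 13000 Pa, q̄ = 0.0143 kg/kg → 0.0143 × 13000 / 9.8 = 18.97 mm
Layer 890–690 hPa: Δp = 200 hPa = 20000 Pa, q̄ = 0.00825 kg/kg → 0.00825 × 20000 / 9.8 = 16.84 mm
Layer 690–420 hPa: Δp = 270 hPa = 27000 Pa, q̄ = 0.00177 kg/kg → 0.00177 × 27000 / 9.8 = 4.88 mm
Layer 420–300 hPa: Δp = 120 hPa = 12000 Pa, q̄ = 0.000529 kg/kg → 0.000529 × 12000 / 9.8 = 0.65 mm
PW = 18.97 + 16.84 + 4.88 + 0.65 = 41.34 ≈ 41.3 mm.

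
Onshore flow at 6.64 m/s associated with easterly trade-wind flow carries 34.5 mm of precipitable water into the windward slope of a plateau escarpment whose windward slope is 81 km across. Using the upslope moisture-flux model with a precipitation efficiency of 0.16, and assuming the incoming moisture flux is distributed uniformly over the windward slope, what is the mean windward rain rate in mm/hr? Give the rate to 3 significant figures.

Incoming column moisture flux per unit ridge length: F = V × PW = 6.64 × 34.5 = 229.08 mm·m/s.
Spread over the 81 km slope with efficiency ε = 0.16: R = ε·F/W = 0.16 × 229.08 / 81000 m = 4.525e-04 mm/s.
R = 4.525e-04 × 3600 = 1.63 mm/hr.

R ≈ 1.63 mm/hr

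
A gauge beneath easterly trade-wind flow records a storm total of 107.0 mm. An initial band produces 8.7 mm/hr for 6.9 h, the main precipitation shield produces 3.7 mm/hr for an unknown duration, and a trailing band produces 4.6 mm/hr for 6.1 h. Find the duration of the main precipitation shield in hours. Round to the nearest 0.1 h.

duration ≈ 5.1 h

Known phases: 8.7 × 6.9 + 4.6 × 6.1 = 60.03 + 28.06 = 88.09 mm.
Remaining depth = 107.0 − 88.09 = 18.91 mm.
Duration = 18.91 / 3.7 = 5.1 h.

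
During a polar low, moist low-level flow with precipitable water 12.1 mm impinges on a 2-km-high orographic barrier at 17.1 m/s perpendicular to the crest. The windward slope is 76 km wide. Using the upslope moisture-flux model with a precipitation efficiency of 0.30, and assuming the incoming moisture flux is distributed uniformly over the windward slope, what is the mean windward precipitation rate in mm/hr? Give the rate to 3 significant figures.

Incoming column moisture flux per unit ridge length: F = V × PW = 17.1 × 12.1 = 206.91 mm·m/s.
Spread over the 76 km slope with efficiency ε = 0.30: R = ε·F/W = 0.30 × 206.91 / 76000 m = 8.167e-04 mm/s.
R = 8.167e-04 × 3600 = 2.94 mm/hr.

R ≈ 2.94 mm/hr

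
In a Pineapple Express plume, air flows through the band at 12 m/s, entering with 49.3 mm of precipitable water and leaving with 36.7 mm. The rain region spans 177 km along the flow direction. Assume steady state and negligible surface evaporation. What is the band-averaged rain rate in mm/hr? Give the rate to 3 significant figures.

R ≈ 3.08 mm/hr

Column moisture flux per unit crosswind length is F = V × PW.
Inflow: F_in = 12 × 49.3 = 591.6 mm·m/s
Outflow: F_out = 12 × 36.7 = 440.4 mm·m/s
Steady-state rate R = (F_in − F_out)/L = (591.6 − 440.4) / 177000 m = 8.542e-04 mm/s.
R = 8.542e-04 × 3600 = 3.08 mm/hr.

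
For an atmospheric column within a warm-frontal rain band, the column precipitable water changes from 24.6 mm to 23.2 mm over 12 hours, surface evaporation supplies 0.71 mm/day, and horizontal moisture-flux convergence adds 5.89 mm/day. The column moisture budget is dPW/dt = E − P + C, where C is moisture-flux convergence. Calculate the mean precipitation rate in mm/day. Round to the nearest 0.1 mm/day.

P ≈ 9.4 mm/day

dPW/dt = (23.2 − 24.6) mm / (12/24 day) = -2.800 mm/day.
P = E + C − dPW/dt = 0.71 + (5.89) − (-2.800) = 9.4 mm/day.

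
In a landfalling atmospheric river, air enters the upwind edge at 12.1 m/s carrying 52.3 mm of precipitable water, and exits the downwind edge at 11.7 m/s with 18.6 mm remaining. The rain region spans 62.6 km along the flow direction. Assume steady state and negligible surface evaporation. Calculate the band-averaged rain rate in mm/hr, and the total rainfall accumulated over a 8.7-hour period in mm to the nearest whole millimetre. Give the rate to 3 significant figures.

Column moisture flux per unit crosswind length is F = V × PW.
Inflow: F_in = 12.1 × 52.3 = 632.83 mm·m/s
Outflow: F_out = 11.7 × 18.6 = 217.62 mm·m/s
Steady-state rate R = (F_in − F_out)/L = (632.83 − 217.62) / 62600 m = 6.633e-03 mm/s.
R = 6.633e-03 × 3600 = 23.9 mm/hr.
Over 8.7 h: total = 23.9 × 8.7 = 207.93 ≈ 208 mm.

R ≈ 23.9 mm/hr; total ≈ 208 mm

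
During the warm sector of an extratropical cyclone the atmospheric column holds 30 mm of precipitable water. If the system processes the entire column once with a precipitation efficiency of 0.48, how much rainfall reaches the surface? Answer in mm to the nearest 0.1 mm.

rainfall ≈ 14.4 mm

Rainfall = ε × PW = 0.48 × 30 = 14.4 mm.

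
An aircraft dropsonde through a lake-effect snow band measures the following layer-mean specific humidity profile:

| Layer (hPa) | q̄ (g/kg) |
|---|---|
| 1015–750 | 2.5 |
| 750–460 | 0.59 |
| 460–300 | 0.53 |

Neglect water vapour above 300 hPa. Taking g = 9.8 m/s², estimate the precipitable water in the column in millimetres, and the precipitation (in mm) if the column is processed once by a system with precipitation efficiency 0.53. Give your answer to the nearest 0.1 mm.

PW ≈ 9.4 mm; precipitation ≈ 5.0 mm

Precipitable water is the column-integrated vapour mass per unit area: PW = (1/g) Σ q̄ Δp, with q in kg/kg and Δp in Pa (1 kg/m² of water = 1 mm).
Layer 1015–750 hPa: Δp = 265 hPa = 26500 Pa, q̄ = 0.0025 kg/kg → 0.0025 × 26500 / 9.8 = 6.76 mm
Layer 750–460 hPa: Δp = 290 hPa = 29000 Pa, q̄ = 0.00059 kg/kg → 0.00059 × 29000 / 9.8 = 1.75 mm
Layer 460–300 hPa: Δp = 160 hPa = 16000 Pa, q̄ = 0.00053 kg/kg → 0.00053 × 16000 / 9.8 = 0.87 mm
PW = 6.76 + 1.75 + 0.87 = 9.38 ≈ 9.4 mm.
Precipitation = ε × PW = 0.53 × 9.4 = 5.0 mm.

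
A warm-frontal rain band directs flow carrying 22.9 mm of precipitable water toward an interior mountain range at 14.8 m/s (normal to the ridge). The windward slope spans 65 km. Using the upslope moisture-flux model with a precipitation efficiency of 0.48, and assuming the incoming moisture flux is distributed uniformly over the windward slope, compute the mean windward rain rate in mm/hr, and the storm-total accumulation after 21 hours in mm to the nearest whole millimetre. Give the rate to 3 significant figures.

Incoming column moisture flux per unit ridge length: F = V × PW = 14.8 × 22.9 = 338.92 mm·m/s.
Spread over the 65 km slope with efficiency ε = 0.48: R = ε·F/W = 0.48 × 338.92 / 65000 m = 2.503e-03 mm/s.
R = 2.503e-03 × 3600 = 9.01 mm/hr.
Over 21 h: total = 9.01 × 21 = 189.21 ≈ 189 mm.

R ≈ 9.01 mm/hr; total ≈ 189 mm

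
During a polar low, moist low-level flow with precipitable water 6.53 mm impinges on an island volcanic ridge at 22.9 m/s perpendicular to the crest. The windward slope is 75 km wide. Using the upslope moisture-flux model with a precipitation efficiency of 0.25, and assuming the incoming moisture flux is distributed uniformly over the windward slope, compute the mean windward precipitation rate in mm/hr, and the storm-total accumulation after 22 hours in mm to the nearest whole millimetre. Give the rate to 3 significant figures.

Incoming column moisture flux per unit ridge length: F = V × PW = 22.9 × 6.53 = 149.537 mm·m/s.
Spread over the 75 km slope with efficiency ε = 0.25: R = ε·F/W = 0.25 × 149.537 / 75000 m = 4.985e-04 mm/s.
R = 4.985e-04 × 3600 = 1.79 mm/hr.
Over 22 h: total = 1.79 × 22 = 39.38 ≈ 39 mm.

R ≈ 1.79 mm/hr; total ≈ 39 mm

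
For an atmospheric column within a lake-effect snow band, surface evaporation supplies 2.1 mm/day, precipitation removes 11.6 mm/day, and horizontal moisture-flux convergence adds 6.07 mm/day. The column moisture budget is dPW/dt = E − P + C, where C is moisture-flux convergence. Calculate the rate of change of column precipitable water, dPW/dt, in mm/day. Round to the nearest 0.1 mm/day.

dPW/dt = E − P + C = 2.1 − 11.6 + (6.07) = -3.4 mm/day.

dPW/dt ≈ -3.4 mm/day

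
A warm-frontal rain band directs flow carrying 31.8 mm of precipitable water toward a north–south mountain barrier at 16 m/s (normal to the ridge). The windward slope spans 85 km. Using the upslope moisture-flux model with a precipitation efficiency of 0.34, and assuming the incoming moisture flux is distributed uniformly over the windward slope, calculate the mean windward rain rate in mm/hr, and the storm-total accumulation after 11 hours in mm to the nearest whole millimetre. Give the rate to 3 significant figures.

Incoming column moisture flux per unit ridge length: F = V × PW = 16 × 31.8 = 508.8 mm·m/s.
Spread over the 85 km slope with efficiency ε = 0.34: R = ε·F/W = 0.34 × 508.8 / 85000 m = 2.035e-03 mm/s.
R = 2.035e-03 × 3600 = 7.33 mm/hr.
Over 11 h: total = 7.33 × 11 = 80.63 ≈ 81 mm.

R ≈ 7.33 mm/hr; total ≈ 81 mm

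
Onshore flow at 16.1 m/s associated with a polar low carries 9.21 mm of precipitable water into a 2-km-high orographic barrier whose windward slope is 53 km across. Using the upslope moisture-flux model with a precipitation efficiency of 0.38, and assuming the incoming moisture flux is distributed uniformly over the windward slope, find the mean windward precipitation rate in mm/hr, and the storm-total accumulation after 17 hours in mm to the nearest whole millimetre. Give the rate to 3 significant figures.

Incoming column moisture flux per unit ridge length: F = V × PW = 16.1 × 9.21 = 148.281 mm·m/s.
Spread over the 53 km slope with efficiency ε = 0.38: R = ε·F/W = 0.38 × 148.281 / 53000 m = 1.063e-03 mm/s.
R = 1.063e-03 × 3600 = 3.83 mm/hr.
Over 17 h: total = 3.83 × 17 = 65.11 ≈ 65 mm.

R ≈ 3.83 mm/hr; total ≈ 65 mm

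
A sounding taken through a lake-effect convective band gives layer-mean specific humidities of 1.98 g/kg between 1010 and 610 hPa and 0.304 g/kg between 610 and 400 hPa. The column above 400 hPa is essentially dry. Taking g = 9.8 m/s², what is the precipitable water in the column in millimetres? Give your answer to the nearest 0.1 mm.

Precipitable water is the column-integrated vapour mass per unit area: PW = (1/g) Σ q̄ Δp, with q in kg/kg and Δp in Pa (1 kg/m² of water = 1 mm).
Layer 1010–610 hPa: Δp = 400 hPa = 40000 Pa, q̄ = 0.00198 kg/kg → 0.00198 × 40000 / 9.8 = 8.08 mm
Layer 610–400 hPa: Δp = 210 hPa = 21000 Pa, q̄ = 0.000304 kg/kg → 0.000304 × 21000 / 9.8 = 0.65 mm
PW = 8.08 + 0.65 = 8.73 ≈ 8.7 mm.

PW ≈ 8.7 mm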